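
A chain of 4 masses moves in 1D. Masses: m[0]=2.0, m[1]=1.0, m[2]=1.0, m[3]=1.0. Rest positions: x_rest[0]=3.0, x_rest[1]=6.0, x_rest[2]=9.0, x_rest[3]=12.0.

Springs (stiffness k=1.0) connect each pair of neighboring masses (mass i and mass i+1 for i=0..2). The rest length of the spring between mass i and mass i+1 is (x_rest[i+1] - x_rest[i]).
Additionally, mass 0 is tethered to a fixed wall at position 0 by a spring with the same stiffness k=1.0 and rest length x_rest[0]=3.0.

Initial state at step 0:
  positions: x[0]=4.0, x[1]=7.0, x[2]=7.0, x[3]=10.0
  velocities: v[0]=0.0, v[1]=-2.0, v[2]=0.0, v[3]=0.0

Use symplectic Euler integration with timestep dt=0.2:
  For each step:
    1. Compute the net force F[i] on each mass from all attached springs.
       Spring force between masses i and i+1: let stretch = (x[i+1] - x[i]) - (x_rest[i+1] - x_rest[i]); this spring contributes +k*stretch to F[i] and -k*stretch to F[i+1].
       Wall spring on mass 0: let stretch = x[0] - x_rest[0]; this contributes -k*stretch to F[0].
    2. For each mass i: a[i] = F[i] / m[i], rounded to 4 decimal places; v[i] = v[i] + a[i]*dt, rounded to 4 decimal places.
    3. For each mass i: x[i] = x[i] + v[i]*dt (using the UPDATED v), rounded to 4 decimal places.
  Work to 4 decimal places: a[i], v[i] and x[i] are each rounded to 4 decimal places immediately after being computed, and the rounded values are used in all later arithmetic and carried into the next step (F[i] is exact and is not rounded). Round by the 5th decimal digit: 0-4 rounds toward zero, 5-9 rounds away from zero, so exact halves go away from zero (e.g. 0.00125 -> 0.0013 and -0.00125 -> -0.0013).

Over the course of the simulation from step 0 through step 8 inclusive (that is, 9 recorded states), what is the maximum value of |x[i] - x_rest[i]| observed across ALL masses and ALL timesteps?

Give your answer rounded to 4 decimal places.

Step 0: x=[4.0000 7.0000 7.0000 10.0000] v=[0.0000 -2.0000 0.0000 0.0000]
Step 1: x=[3.9800 6.4800 7.1200 10.0000] v=[-0.1000 -2.6000 0.6000 0.0000]
Step 2: x=[3.9304 5.8856 7.3296 10.0048] v=[-0.2480 -2.9720 1.0480 0.0240]
Step 3: x=[3.8413 5.2708 7.5884 10.0226] v=[-0.4455 -3.0742 1.2942 0.0890]
Step 4: x=[3.7040 4.6915 7.8519 10.0630] v=[-0.6867 -2.8966 1.3175 0.2022]
Step 5: x=[3.5123 4.1991 8.0774 10.1350] v=[-0.9584 -2.4620 1.1276 0.3600]
Step 6: x=[3.2641 3.8344 8.2301 10.2447] v=[-1.2410 -1.8237 0.7635 0.5485]
Step 7: x=[2.9620 3.6227 8.2876 10.3938] v=[-1.5104 -1.0586 0.2873 0.7456]
Step 8: x=[2.6139 3.5711 8.2427 10.5787] v=[-1.7405 -0.2578 -0.2244 0.9244]
Max displacement = 2.4289

Answer: 2.4289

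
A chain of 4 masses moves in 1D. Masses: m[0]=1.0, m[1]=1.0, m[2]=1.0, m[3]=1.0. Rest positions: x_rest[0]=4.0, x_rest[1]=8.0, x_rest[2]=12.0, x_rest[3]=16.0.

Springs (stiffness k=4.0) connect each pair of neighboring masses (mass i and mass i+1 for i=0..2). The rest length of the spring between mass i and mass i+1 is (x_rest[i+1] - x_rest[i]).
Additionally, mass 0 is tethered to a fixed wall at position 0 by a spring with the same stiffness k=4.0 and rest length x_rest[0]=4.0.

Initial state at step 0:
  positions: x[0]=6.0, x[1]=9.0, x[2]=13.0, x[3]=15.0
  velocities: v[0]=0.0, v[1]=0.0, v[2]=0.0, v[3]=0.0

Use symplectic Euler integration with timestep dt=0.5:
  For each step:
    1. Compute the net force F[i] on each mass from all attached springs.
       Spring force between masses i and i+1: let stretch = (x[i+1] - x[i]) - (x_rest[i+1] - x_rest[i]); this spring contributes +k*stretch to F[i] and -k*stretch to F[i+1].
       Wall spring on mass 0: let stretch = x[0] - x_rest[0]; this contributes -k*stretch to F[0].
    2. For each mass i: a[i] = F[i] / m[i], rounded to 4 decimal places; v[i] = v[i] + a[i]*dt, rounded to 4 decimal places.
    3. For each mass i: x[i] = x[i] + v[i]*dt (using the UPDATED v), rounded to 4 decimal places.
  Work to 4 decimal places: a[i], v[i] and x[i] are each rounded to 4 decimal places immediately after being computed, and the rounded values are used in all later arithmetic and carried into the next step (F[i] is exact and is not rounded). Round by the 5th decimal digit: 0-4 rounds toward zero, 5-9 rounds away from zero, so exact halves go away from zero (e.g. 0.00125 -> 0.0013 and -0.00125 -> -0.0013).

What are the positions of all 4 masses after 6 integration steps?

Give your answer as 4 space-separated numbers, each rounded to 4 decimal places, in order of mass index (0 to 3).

Step 0: x=[6.0000 9.0000 13.0000 15.0000] v=[0.0000 0.0000 0.0000 0.0000]
Step 1: x=[3.0000 10.0000 11.0000 17.0000] v=[-6.0000 2.0000 -4.0000 4.0000]
Step 2: x=[4.0000 5.0000 14.0000 17.0000] v=[2.0000 -10.0000 6.0000 0.0000]
Step 3: x=[2.0000 8.0000 11.0000 18.0000] v=[-4.0000 6.0000 -6.0000 2.0000]
Step 4: x=[4.0000 8.0000 12.0000 16.0000] v=[4.0000 0.0000 2.0000 -4.0000]
Step 5: x=[6.0000 8.0000 13.0000 14.0000] v=[4.0000 0.0000 2.0000 -4.0000]
Step 6: x=[4.0000 11.0000 10.0000 15.0000] v=[-4.0000 6.0000 -6.0000 2.0000]

Answer: 4.0000 11.0000 10.0000 15.0000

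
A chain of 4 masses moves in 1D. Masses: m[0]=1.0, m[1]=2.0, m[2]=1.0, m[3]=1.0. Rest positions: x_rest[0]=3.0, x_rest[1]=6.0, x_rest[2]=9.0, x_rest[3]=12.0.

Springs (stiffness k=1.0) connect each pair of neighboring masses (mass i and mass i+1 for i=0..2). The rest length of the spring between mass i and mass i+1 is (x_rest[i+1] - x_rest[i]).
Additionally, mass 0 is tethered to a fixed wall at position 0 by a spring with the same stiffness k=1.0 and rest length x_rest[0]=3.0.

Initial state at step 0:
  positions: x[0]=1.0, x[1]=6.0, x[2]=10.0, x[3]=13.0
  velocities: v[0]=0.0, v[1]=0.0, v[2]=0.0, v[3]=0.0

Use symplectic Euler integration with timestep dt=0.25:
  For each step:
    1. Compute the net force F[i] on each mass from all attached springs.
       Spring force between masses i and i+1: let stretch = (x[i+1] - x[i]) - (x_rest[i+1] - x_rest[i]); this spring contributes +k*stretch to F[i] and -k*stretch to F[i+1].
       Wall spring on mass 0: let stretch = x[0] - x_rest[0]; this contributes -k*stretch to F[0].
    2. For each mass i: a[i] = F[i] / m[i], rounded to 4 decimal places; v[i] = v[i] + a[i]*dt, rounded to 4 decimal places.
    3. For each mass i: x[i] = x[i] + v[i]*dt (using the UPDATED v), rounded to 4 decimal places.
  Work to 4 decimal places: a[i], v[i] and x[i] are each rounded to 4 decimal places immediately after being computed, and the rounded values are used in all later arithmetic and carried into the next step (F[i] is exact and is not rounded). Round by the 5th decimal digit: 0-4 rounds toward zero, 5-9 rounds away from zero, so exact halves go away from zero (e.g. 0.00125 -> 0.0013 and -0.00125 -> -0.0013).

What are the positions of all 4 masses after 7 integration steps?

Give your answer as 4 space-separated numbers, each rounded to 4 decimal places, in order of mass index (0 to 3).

Step 0: x=[1.0000 6.0000 10.0000 13.0000] v=[0.0000 0.0000 0.0000 0.0000]
Step 1: x=[1.2500 5.9688 9.9375 13.0000] v=[1.0000 -0.1250 -0.2500 0.0000]
Step 2: x=[1.7168 5.9141 9.8184 12.9961] v=[1.8672 -0.2188 -0.4766 -0.0156]
Step 3: x=[2.3386 5.8503 9.6538 12.9811] v=[2.4873 -0.2554 -0.6583 -0.0600]
Step 4: x=[3.0338 5.7956 9.4595 12.9457] v=[2.7806 -0.2189 -0.7774 -0.1418]
Step 5: x=[3.7120 5.7691 9.2541 12.8799] v=[2.7126 -0.1061 -0.8218 -0.2634]
Step 6: x=[4.2867 5.7872 9.0575 12.7749] v=[2.2989 0.0724 -0.7866 -0.4199]
Step 7: x=[4.6873 5.8606 8.8888 12.6251] v=[1.6024 0.2936 -0.6748 -0.5993]

Answer: 4.6873 5.8606 8.8888 12.6251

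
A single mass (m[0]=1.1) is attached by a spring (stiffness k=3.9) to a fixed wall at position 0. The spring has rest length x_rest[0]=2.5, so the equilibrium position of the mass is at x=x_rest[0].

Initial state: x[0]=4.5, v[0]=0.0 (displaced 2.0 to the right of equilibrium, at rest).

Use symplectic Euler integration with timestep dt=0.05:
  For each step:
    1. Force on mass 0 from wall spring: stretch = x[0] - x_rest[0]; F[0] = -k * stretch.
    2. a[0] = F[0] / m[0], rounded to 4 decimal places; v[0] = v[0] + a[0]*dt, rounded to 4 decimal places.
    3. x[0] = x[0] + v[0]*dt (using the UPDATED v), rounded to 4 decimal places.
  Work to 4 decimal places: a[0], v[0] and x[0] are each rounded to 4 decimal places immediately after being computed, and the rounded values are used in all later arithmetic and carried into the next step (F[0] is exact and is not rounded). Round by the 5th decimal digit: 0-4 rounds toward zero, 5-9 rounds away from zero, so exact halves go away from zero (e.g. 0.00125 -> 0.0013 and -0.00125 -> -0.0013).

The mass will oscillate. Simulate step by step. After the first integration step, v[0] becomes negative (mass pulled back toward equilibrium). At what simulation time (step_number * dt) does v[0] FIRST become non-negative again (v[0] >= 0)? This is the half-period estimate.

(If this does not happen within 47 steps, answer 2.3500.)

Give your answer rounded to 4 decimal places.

Step 0: x=[4.5000] v=[0.0000]
Step 1: x=[4.4823] v=[-0.3545]
Step 2: x=[4.4470] v=[-0.7059]
Step 3: x=[4.3944] v=[-1.0511]
Step 4: x=[4.3251] v=[-1.3869]
Step 5: x=[4.2396] v=[-1.7104]
Step 6: x=[4.1387] v=[-2.0188]
Step 7: x=[4.0232] v=[-2.3093]
Step 8: x=[3.8942] v=[-2.5793]
Step 9: x=[3.7529] v=[-2.8265]
Step 10: x=[3.6005] v=[-3.0486]
Step 11: x=[3.4383] v=[-3.2437]
Step 12: x=[3.2678] v=[-3.4100]
Step 13: x=[3.0905] v=[-3.5461]
Step 14: x=[2.9080] v=[-3.6508]
Step 15: x=[2.7218] v=[-3.7231]
Step 16: x=[2.5337] v=[-3.7624]
Step 17: x=[2.3453] v=[-3.7684]
Step 18: x=[2.1583] v=[-3.7410]
Step 19: x=[1.9743] v=[-3.6804]
Step 20: x=[1.7949] v=[-3.5872]
Step 21: x=[1.6218] v=[-3.4622]
Step 22: x=[1.4565] v=[-3.3065]
Step 23: x=[1.3004] v=[-3.1215]
Step 24: x=[1.1550] v=[-2.9088]
Step 25: x=[1.0215] v=[-2.6704]
Step 26: x=[0.9011] v=[-2.4083]
Step 27: x=[0.7949] v=[-2.1249]
Step 28: x=[0.7038] v=[-1.8226]
Step 29: x=[0.6286] v=[-1.5042]
Step 30: x=[0.5700] v=[-1.1725]
Step 31: x=[0.5285] v=[-0.8304]
Step 32: x=[0.5045] v=[-0.4809]
Step 33: x=[0.4981] v=[-0.1272]
Step 34: x=[0.5095] v=[0.2277]
First v>=0 after going negative at step 34, time=1.7000

Answer: 1.7000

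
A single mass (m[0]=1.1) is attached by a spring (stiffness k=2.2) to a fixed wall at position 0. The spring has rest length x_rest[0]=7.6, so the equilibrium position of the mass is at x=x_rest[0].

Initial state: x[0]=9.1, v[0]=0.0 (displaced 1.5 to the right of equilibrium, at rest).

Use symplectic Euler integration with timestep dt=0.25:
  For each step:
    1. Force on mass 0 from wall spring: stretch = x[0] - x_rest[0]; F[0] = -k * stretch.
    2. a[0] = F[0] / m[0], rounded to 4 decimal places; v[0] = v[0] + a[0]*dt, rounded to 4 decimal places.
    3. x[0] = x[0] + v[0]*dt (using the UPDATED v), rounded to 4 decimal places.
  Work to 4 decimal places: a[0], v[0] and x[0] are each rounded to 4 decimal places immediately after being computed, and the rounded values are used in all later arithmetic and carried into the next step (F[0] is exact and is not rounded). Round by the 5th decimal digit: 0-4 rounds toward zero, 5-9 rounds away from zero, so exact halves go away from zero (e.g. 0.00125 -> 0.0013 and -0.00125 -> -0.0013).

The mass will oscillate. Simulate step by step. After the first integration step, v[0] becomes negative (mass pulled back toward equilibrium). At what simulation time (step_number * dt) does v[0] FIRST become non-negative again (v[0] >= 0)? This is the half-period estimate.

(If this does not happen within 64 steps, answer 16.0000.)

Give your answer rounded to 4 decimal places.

Step 0: x=[9.1000] v=[0.0000]
Step 1: x=[8.9125] v=[-0.7500]
Step 2: x=[8.5609] v=[-1.4063]
Step 3: x=[8.0892] v=[-1.8868]
Step 4: x=[7.5564] v=[-2.1314]
Step 5: x=[7.0290] v=[-2.1096]
Step 6: x=[6.5730] v=[-1.8241]
Step 7: x=[6.2454] v=[-1.3106]
Step 8: x=[6.0871] v=[-0.6333]
Step 9: x=[6.1179] v=[0.1232]
First v>=0 after going negative at step 9, time=2.2500

Answer: 2.2500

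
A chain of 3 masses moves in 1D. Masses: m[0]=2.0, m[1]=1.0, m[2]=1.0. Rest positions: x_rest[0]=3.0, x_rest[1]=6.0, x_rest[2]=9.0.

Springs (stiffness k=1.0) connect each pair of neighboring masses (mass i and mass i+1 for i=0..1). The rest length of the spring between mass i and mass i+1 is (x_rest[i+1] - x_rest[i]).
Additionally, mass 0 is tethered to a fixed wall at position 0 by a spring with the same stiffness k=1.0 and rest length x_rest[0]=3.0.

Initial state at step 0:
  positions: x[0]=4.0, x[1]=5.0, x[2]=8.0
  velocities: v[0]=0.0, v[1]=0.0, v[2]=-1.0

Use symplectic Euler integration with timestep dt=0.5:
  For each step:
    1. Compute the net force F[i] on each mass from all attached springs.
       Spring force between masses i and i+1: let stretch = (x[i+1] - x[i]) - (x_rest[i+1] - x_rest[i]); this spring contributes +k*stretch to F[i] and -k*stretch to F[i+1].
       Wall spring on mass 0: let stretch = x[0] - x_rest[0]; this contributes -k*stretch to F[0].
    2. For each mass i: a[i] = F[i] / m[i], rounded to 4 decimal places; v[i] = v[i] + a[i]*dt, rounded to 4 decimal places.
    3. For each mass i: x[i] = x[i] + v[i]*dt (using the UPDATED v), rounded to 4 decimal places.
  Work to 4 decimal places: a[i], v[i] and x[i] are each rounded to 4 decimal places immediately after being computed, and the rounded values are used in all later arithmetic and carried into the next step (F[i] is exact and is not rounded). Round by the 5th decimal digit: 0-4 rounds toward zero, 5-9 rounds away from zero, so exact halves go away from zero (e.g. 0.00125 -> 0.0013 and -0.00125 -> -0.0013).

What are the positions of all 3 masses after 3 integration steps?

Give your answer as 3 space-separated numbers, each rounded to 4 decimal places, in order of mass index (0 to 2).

Step 0: x=[4.0000 5.0000 8.0000] v=[0.0000 0.0000 -1.0000]
Step 1: x=[3.6250 5.5000 7.5000] v=[-0.7500 1.0000 -1.0000]
Step 2: x=[3.0313 6.0313 7.2500] v=[-1.1875 1.0625 -0.5000]
Step 3: x=[2.4336 6.1173 7.4454] v=[-1.1954 0.1719 0.3907]

Answer: 2.4336 6.1173 7.4454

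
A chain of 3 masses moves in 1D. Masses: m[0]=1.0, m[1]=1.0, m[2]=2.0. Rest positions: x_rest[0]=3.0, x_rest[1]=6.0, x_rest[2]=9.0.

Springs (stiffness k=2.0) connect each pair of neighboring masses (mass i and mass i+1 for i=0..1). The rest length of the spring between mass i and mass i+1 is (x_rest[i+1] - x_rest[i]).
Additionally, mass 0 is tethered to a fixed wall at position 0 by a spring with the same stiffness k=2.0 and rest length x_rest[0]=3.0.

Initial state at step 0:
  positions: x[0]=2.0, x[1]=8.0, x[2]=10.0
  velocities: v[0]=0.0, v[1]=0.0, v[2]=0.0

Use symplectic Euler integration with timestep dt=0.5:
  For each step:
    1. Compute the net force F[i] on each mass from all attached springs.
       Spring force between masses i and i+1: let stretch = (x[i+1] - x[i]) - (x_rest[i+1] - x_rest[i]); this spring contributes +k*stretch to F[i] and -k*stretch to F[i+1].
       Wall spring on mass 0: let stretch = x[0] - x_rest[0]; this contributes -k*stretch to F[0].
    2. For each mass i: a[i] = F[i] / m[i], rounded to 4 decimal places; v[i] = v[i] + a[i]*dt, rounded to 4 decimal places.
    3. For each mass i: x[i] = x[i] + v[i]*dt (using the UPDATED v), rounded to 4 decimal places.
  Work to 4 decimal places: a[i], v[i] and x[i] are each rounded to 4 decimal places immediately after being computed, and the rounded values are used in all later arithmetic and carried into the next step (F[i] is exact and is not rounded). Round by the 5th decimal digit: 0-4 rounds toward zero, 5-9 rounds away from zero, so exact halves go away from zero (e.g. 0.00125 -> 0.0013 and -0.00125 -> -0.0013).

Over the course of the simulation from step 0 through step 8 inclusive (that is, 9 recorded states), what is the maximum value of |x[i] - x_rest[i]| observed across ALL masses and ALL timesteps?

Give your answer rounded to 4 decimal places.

Answer: 2.1797

Derivation:
Step 0: x=[2.0000 8.0000 10.0000] v=[0.0000 0.0000 0.0000]
Step 1: x=[4.0000 6.0000 10.2500] v=[4.0000 -4.0000 0.5000]
Step 2: x=[5.0000 5.1250 10.1875] v=[2.0000 -1.7500 -0.1250]
Step 3: x=[3.5625 6.7188 9.6094] v=[-2.8750 3.1875 -1.1563]
Step 4: x=[1.9219 8.1797 9.0586] v=[-3.2812 2.9218 -1.1016]
Step 5: x=[2.4493 6.9512 9.0381] v=[1.0547 -2.4571 -0.0411]
Step 6: x=[4.0030 4.5152 9.2459] v=[3.1073 -4.8721 0.4155]
Step 7: x=[3.8113 4.1884 9.0210] v=[-0.3835 -0.6536 -0.4499]
Step 8: x=[1.9025 6.0894 8.3379] v=[-3.8177 3.8019 -1.3662]
Max displacement = 2.1797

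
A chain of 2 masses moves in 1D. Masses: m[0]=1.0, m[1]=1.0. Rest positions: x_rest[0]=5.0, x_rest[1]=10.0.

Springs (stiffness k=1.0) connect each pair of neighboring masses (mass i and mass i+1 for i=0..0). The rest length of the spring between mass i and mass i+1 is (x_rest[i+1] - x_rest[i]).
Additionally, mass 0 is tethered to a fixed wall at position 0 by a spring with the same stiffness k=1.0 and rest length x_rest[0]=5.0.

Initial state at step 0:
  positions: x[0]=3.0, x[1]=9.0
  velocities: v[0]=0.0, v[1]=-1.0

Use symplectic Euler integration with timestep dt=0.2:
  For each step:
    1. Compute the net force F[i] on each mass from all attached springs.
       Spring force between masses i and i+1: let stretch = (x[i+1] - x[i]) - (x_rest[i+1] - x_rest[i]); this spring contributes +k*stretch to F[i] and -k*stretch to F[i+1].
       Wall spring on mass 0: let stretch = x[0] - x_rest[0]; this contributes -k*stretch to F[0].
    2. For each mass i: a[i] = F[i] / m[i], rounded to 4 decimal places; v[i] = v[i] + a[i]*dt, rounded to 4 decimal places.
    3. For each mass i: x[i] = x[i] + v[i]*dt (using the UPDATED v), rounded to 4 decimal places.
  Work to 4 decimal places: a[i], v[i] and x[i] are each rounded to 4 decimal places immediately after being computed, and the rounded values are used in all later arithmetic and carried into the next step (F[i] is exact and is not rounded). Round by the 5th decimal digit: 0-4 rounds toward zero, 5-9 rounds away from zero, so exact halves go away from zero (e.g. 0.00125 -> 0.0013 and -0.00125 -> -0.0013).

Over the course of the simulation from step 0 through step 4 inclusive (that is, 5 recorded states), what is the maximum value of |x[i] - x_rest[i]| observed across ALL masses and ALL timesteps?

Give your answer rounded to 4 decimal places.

Answer: 2.0326

Derivation:
Step 0: x=[3.0000 9.0000] v=[0.0000 -1.0000]
Step 1: x=[3.1200 8.7600] v=[0.6000 -1.2000]
Step 2: x=[3.3408 8.4944] v=[1.1040 -1.3280]
Step 3: x=[3.6341 8.2227] v=[1.4666 -1.3587]
Step 4: x=[3.9656 7.9674] v=[1.6575 -1.2764]
Max displacement = 2.0326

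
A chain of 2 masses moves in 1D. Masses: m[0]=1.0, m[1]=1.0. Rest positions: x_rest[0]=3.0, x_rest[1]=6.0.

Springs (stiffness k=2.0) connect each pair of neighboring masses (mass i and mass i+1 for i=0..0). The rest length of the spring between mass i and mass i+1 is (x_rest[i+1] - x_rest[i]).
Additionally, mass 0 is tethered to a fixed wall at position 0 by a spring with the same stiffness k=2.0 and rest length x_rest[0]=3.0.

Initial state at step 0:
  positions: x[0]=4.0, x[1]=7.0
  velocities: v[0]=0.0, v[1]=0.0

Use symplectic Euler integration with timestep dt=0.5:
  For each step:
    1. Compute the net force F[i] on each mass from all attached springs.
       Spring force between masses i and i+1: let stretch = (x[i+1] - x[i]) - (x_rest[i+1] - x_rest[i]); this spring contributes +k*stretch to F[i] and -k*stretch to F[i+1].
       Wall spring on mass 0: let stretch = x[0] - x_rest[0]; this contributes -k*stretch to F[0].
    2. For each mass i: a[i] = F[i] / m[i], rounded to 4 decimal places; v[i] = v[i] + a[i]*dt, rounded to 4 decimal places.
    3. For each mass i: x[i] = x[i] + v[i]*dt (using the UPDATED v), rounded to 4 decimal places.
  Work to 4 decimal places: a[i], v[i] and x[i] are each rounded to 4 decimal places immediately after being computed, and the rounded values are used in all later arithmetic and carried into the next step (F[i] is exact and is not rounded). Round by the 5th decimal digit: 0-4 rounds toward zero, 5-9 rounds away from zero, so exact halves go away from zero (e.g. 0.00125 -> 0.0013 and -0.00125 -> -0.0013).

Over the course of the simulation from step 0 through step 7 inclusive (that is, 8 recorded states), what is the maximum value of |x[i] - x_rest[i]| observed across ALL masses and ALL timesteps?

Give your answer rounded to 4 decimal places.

Answer: 1.1406

Derivation:
Step 0: x=[4.0000 7.0000] v=[0.0000 0.0000]
Step 1: x=[3.5000 7.0000] v=[-1.0000 0.0000]
Step 2: x=[3.0000 6.7500] v=[-1.0000 -0.5000]
Step 3: x=[2.8750 6.1250] v=[-0.2500 -1.2500]
Step 4: x=[2.9375 5.3750] v=[0.1250 -1.5000]
Step 5: x=[2.7500 4.9063] v=[-0.3750 -0.9375]
Step 6: x=[2.2657 4.8594] v=[-0.9687 -0.0938]
Step 7: x=[1.9454 5.0157] v=[-0.6407 0.3125]
Max displacement = 1.1406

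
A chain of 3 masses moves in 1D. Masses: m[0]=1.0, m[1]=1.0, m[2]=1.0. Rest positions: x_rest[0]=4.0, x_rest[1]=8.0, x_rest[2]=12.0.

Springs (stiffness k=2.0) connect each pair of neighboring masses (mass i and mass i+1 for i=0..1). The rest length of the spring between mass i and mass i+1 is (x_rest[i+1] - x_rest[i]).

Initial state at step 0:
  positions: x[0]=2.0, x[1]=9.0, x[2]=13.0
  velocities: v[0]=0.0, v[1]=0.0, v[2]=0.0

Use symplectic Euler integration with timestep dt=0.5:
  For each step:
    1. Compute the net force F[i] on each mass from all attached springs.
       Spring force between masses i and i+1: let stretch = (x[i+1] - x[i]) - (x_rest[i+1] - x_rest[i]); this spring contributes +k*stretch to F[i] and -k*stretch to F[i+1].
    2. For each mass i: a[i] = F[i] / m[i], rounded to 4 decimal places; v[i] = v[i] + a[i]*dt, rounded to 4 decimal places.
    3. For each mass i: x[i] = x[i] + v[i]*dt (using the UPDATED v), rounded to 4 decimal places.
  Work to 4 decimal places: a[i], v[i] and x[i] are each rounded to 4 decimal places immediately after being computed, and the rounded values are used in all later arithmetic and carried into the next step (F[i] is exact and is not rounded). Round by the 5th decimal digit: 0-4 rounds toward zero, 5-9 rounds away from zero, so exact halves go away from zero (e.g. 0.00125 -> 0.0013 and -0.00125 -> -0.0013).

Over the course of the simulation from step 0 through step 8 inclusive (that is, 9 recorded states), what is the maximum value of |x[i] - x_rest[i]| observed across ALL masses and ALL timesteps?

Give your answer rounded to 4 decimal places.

Step 0: x=[2.0000 9.0000 13.0000] v=[0.0000 0.0000 0.0000]
Step 1: x=[3.5000 7.5000 13.0000] v=[3.0000 -3.0000 0.0000]
Step 2: x=[5.0000 6.7500 12.2500] v=[3.0000 -1.5000 -1.5000]
Step 3: x=[5.3750 7.8750 10.7500] v=[0.7500 2.2500 -3.0000]
Step 4: x=[5.0000 9.1875 9.8125] v=[-0.7500 2.6250 -1.8750]
Step 5: x=[4.7188 8.7188 10.5625] v=[-0.5625 -0.9375 1.5000]
Step 6: x=[4.4376 7.1719 12.3907] v=[-0.5625 -3.0938 3.6563]
Step 7: x=[3.5235 6.8673 13.6095] v=[-1.8282 -0.6093 2.4375]
Step 8: x=[2.2813 8.2619 13.4572] v=[-2.4844 2.7891 -0.3047]
Max displacement = 2.1875

Answer: 2.1875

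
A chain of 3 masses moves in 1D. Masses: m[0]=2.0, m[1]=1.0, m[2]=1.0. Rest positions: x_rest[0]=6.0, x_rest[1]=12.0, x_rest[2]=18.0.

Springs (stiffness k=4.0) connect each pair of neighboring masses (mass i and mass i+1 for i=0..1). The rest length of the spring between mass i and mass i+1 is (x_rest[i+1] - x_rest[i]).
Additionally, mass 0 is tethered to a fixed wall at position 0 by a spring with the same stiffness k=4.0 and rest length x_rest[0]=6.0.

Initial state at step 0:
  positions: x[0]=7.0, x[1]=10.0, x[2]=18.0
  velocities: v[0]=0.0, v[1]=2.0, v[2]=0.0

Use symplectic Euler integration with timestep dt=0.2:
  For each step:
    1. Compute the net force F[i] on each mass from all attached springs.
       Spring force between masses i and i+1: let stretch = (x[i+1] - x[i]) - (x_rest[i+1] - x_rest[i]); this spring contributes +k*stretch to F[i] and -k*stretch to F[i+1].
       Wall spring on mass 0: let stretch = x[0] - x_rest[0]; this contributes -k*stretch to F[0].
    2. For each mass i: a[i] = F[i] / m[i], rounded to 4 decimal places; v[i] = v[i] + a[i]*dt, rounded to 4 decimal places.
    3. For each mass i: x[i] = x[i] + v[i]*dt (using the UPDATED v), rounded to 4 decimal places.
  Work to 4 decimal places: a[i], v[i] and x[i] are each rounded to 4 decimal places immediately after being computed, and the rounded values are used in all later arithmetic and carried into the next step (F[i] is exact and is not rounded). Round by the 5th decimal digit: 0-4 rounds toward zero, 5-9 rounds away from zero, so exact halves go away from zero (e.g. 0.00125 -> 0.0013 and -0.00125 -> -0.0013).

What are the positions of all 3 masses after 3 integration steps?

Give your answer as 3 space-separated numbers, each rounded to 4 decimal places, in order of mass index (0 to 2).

Answer: 5.7215 13.9141 17.1153

Derivation:
Step 0: x=[7.0000 10.0000 18.0000] v=[0.0000 2.0000 0.0000]
Step 1: x=[6.6800 11.2000 17.6800] v=[-1.6000 6.0000 -1.6000]
Step 2: x=[6.1872 12.7136 17.2832] v=[-2.4640 7.5680 -1.9840]
Step 3: x=[5.7215 13.9141 17.1153] v=[-2.3283 6.0026 -0.8397]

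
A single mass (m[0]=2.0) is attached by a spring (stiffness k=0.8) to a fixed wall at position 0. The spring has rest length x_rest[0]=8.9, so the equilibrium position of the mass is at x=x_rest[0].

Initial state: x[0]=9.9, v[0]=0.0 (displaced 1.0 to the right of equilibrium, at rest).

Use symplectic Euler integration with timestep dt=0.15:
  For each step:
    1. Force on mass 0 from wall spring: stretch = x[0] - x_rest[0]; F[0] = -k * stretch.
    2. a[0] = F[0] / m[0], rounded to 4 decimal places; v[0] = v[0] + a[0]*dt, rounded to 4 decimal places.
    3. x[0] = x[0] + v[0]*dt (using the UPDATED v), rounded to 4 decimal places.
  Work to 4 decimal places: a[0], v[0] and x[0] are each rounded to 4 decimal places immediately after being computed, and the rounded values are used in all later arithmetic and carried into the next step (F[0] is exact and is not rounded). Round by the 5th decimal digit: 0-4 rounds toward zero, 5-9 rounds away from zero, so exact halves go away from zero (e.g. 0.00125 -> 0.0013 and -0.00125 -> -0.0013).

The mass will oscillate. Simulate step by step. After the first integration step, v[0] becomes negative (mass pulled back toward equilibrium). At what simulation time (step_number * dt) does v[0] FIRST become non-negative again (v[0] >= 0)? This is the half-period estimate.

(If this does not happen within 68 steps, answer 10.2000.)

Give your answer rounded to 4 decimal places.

Answer: 5.1000

Derivation:
Step 0: x=[9.9000] v=[0.0000]
Step 1: x=[9.8910] v=[-0.0600]
Step 2: x=[9.8731] v=[-0.1195]
Step 3: x=[9.8464] v=[-0.1779]
Step 4: x=[9.8112] v=[-0.2347]
Step 5: x=[9.7678] v=[-0.2894]
Step 6: x=[9.7166] v=[-0.3415]
Step 7: x=[9.6580] v=[-0.3905]
Step 8: x=[9.5926] v=[-0.4360]
Step 9: x=[9.5210] v=[-0.4776]
Step 10: x=[9.4438] v=[-0.5149]
Step 11: x=[9.3617] v=[-0.5475]
Step 12: x=[9.2754] v=[-0.5752]
Step 13: x=[9.1857] v=[-0.5977]
Step 14: x=[9.0935] v=[-0.6148]
Step 15: x=[8.9995] v=[-0.6264]
Step 16: x=[8.9046] v=[-0.6324]
Step 17: x=[8.8097] v=[-0.6327]
Step 18: x=[8.7156] v=[-0.6273]
Step 19: x=[8.6232] v=[-0.6162]
Step 20: x=[8.5333] v=[-0.5996]
Step 21: x=[8.4467] v=[-0.5776]
Step 22: x=[8.3641] v=[-0.5504]
Step 23: x=[8.2864] v=[-0.5182]
Step 24: x=[8.2142] v=[-0.4814]
Step 25: x=[8.1482] v=[-0.4403]
Step 26: x=[8.0889] v=[-0.3952]
Step 27: x=[8.0369] v=[-0.3465]
Step 28: x=[7.9927] v=[-0.2947]
Step 29: x=[7.9567] v=[-0.2403]
Step 30: x=[7.9291] v=[-0.1837]
Step 31: x=[7.9103] v=[-0.1254]
Step 32: x=[7.9004] v=[-0.0660]
Step 33: x=[7.8995] v=[-0.0060]
Step 34: x=[7.9076] v=[0.0540]
First v>=0 after going negative at step 34, time=5.1000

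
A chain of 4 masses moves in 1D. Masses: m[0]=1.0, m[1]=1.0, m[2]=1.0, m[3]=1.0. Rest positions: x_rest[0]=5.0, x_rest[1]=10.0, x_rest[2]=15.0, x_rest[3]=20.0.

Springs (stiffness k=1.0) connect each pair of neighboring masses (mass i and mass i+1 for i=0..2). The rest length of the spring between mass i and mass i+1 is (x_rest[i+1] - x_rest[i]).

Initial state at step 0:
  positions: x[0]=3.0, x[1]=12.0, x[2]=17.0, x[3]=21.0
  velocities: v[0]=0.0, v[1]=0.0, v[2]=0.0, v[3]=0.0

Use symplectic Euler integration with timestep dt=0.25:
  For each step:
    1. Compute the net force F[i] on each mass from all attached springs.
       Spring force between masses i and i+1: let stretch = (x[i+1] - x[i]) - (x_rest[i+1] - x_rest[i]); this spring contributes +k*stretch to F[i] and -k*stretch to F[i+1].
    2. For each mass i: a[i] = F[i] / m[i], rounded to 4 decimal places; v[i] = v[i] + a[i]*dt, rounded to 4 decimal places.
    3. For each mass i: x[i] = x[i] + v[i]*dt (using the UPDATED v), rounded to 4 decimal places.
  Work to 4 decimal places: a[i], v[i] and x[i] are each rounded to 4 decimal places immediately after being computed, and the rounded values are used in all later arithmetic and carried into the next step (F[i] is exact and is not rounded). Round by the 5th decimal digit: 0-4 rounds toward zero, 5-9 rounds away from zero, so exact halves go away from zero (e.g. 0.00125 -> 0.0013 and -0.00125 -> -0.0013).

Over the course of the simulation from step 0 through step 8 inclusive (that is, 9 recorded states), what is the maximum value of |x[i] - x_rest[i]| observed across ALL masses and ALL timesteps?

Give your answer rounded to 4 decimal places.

Answer: 2.2396

Derivation:
Step 0: x=[3.0000 12.0000 17.0000 21.0000] v=[0.0000 0.0000 0.0000 0.0000]
Step 1: x=[3.2500 11.7500 16.9375 21.0625] v=[1.0000 -1.0000 -0.2500 0.2500]
Step 2: x=[3.7188 11.2930 16.8086 21.1797] v=[1.8750 -1.8281 -0.5156 0.4688]
Step 3: x=[4.3485 10.7073 16.6082 21.3362] v=[2.5186 -2.3428 -0.8017 0.6260]
Step 4: x=[5.0631 10.0930 16.3345 21.5097] v=[2.8583 -2.4573 -1.0949 0.6940]
Step 5: x=[5.7796 9.5544 15.9941 21.6723] v=[2.8658 -2.1544 -1.3615 0.6502]
Step 6: x=[6.4195 9.1824 15.6061 21.7925] v=[2.5595 -1.4882 -1.5519 0.4807]
Step 7: x=[6.9196 9.0392 15.2033 21.8385] v=[2.0002 -0.5730 -1.6112 0.1841]
Step 8: x=[7.2396 9.1487 14.8300 21.7823] v=[1.2801 0.4381 -1.4934 -0.2247]
Max displacement = 2.2396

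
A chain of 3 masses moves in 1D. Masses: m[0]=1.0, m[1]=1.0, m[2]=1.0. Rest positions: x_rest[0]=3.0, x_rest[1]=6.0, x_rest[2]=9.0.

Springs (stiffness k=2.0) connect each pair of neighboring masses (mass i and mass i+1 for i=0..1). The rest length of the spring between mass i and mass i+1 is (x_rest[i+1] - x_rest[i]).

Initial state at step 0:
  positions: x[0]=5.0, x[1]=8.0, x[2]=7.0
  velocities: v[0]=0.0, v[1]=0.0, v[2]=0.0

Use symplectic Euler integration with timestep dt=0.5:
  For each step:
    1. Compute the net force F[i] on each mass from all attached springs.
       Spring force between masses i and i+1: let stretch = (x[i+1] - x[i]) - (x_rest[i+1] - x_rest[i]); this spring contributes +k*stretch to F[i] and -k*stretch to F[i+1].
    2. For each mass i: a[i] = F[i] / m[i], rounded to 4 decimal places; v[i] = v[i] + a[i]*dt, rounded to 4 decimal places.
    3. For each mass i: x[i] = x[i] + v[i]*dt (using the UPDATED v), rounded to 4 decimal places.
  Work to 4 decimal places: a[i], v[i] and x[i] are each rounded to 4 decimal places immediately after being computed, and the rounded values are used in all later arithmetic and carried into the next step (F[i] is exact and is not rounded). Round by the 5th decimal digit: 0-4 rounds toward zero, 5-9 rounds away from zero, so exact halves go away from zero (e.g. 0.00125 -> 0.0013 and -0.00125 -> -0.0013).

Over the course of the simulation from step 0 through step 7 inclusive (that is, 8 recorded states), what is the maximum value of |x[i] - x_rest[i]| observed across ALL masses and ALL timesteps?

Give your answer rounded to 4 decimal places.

Answer: 2.8125

Derivation:
Step 0: x=[5.0000 8.0000 7.0000] v=[0.0000 0.0000 0.0000]
Step 1: x=[5.0000 6.0000 9.0000] v=[0.0000 -4.0000 4.0000]
Step 2: x=[4.0000 5.0000 11.0000] v=[-2.0000 -2.0000 4.0000]
Step 3: x=[2.0000 6.5000 11.5000] v=[-4.0000 3.0000 1.0000]
Step 4: x=[0.7500 8.2500 11.0000] v=[-2.5000 3.5000 -1.0000]
Step 5: x=[1.7500 7.6250 10.6250] v=[2.0000 -1.2500 -0.7500]
Step 6: x=[4.1875 5.5625 10.2500] v=[4.8750 -4.1250 -0.7500]
Step 7: x=[5.8125 5.1563 9.0313] v=[3.2500 -0.8125 -2.4375]
Max displacement = 2.8125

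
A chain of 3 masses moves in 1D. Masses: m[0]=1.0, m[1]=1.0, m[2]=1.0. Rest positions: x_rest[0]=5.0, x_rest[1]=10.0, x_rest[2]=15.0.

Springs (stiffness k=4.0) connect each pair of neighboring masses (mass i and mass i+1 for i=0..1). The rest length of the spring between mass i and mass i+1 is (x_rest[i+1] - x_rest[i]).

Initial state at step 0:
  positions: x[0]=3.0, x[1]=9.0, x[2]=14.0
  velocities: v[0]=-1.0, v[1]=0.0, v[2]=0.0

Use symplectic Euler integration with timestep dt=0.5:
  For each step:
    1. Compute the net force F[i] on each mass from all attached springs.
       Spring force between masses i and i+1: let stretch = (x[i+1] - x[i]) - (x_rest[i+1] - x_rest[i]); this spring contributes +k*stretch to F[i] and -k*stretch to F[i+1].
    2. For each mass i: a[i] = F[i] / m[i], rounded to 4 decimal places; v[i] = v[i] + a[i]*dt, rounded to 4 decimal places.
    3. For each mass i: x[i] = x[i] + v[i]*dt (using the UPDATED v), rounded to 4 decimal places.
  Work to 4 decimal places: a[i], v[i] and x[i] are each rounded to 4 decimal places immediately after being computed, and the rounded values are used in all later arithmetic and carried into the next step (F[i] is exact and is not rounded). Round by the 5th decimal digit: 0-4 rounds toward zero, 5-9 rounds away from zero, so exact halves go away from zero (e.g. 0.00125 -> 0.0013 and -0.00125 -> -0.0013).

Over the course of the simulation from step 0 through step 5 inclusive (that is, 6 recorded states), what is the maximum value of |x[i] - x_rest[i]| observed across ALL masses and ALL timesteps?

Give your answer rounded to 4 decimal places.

Step 0: x=[3.0000 9.0000 14.0000] v=[-1.0000 0.0000 0.0000]
Step 1: x=[3.5000 8.0000 14.0000] v=[1.0000 -2.0000 0.0000]
Step 2: x=[3.5000 8.5000 13.0000] v=[0.0000 1.0000 -2.0000]
Step 3: x=[3.5000 8.5000 12.5000] v=[0.0000 0.0000 -1.0000]
Step 4: x=[3.5000 7.5000 13.0000] v=[0.0000 -2.0000 1.0000]
Step 5: x=[2.5000 8.0000 13.0000] v=[-2.0000 1.0000 0.0000]
Max displacement = 2.5000

Answer: 2.5000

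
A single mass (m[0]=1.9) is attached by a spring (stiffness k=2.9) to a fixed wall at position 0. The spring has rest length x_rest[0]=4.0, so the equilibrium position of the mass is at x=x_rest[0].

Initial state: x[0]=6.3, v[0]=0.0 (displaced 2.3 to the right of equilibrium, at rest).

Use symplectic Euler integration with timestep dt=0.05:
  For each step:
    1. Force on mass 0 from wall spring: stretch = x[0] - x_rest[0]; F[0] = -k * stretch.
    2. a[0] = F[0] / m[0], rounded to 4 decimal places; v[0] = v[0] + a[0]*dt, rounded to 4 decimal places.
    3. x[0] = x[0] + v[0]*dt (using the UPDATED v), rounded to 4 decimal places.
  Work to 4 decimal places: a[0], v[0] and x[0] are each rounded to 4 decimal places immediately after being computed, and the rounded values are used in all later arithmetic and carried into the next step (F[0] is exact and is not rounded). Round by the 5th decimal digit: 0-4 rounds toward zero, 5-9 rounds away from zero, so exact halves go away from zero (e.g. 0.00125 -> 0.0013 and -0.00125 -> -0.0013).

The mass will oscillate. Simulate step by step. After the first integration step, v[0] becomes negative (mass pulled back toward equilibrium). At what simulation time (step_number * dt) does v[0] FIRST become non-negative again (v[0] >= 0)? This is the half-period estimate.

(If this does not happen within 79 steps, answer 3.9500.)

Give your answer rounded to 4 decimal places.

Answer: 2.5500

Derivation:
Step 0: x=[6.3000] v=[0.0000]
Step 1: x=[6.2912] v=[-0.1755]
Step 2: x=[6.2737] v=[-0.3504]
Step 3: x=[6.2475] v=[-0.5239]
Step 4: x=[6.2127] v=[-0.6954]
Step 5: x=[6.1695] v=[-0.8643]
Step 6: x=[6.1180] v=[-1.0299]
Step 7: x=[6.0584] v=[-1.1915]
Step 8: x=[5.9910] v=[-1.3486]
Step 9: x=[5.9160] v=[-1.5005]
Step 10: x=[5.8337] v=[-1.6467]
Step 11: x=[5.7444] v=[-1.7866]
Step 12: x=[5.6484] v=[-1.9197]
Step 13: x=[5.5461] v=[-2.0455]
Step 14: x=[5.4379] v=[-2.1635]
Step 15: x=[5.3242] v=[-2.2732]
Step 16: x=[5.2055] v=[-2.3743]
Step 17: x=[5.0822] v=[-2.4663]
Step 18: x=[4.9548] v=[-2.5489]
Step 19: x=[4.8237] v=[-2.6218]
Step 20: x=[4.6895] v=[-2.6847]
Step 21: x=[4.5526] v=[-2.7373]
Step 22: x=[4.4136] v=[-2.7795]
Step 23: x=[4.2730] v=[-2.8111]
Step 24: x=[4.1314] v=[-2.8319]
Step 25: x=[3.9893] v=[-2.8419]
Step 26: x=[3.8472] v=[-2.8411]
Step 27: x=[3.7057] v=[-2.8294]
Step 28: x=[3.5654] v=[-2.8069]
Step 29: x=[3.4267] v=[-2.7737]
Step 30: x=[3.2902] v=[-2.7300]
Step 31: x=[3.1564] v=[-2.6758]
Step 32: x=[3.0258] v=[-2.6114]
Step 33: x=[2.8989] v=[-2.5371]
Step 34: x=[2.7762] v=[-2.4531]
Step 35: x=[2.6582] v=[-2.3597]
Step 36: x=[2.5453] v=[-2.2573]
Step 37: x=[2.4380] v=[-2.1463]
Step 38: x=[2.3366] v=[-2.0271]
Step 39: x=[2.2416] v=[-1.9002]
Step 40: x=[2.1533] v=[-1.7660]
Step 41: x=[2.0720] v=[-1.6251]
Step 42: x=[1.9981] v=[-1.4780]
Step 43: x=[1.9318] v=[-1.3252]
Step 44: x=[1.8734] v=[-1.1674]
Step 45: x=[1.8231] v=[-1.0051]
Step 46: x=[1.7812] v=[-0.8390]
Step 47: x=[1.7477] v=[-0.6697]
Step 48: x=[1.7228] v=[-0.4978]
Step 49: x=[1.7066] v=[-0.3240]
Step 50: x=[1.6992] v=[-0.1490]
Step 51: x=[1.7005] v=[0.0266]
First v>=0 after going negative at step 51, time=2.5500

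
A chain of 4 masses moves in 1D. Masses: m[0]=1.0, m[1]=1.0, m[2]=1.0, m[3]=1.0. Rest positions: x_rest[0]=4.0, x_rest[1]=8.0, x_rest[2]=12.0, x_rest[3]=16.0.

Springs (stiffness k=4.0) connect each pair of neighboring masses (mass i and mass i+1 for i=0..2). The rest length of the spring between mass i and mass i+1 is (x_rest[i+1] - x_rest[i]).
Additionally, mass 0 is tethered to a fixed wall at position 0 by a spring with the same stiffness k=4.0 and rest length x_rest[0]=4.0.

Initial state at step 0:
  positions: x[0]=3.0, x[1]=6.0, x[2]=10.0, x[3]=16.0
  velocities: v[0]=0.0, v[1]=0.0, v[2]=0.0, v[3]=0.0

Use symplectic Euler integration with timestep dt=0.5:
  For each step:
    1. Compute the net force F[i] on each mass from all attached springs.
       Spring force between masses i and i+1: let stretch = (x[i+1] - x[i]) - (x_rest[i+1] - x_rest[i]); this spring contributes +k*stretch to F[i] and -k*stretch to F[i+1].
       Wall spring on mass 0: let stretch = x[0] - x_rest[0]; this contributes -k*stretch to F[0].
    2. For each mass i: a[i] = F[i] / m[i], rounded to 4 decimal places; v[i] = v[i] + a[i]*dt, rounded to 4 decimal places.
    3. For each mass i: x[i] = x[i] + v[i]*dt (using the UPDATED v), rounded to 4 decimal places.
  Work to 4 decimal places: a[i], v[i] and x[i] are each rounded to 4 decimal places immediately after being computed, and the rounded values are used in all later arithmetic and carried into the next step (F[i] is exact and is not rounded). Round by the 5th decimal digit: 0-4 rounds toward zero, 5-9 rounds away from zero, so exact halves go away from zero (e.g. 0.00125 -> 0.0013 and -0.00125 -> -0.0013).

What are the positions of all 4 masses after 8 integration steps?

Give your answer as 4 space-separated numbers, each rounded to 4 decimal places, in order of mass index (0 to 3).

Answer: 5.0000 10.0000 14.0000 16.0000

Derivation:
Step 0: x=[3.0000 6.0000 10.0000 16.0000] v=[0.0000 0.0000 0.0000 0.0000]
Step 1: x=[3.0000 7.0000 12.0000 14.0000] v=[0.0000 2.0000 4.0000 -4.0000]
Step 2: x=[4.0000 9.0000 11.0000 14.0000] v=[2.0000 4.0000 -2.0000 0.0000]
Step 3: x=[6.0000 8.0000 11.0000 15.0000] v=[4.0000 -2.0000 0.0000 2.0000]
Step 4: x=[4.0000 8.0000 12.0000 16.0000] v=[-4.0000 0.0000 2.0000 2.0000]
Step 5: x=[2.0000 8.0000 13.0000 17.0000] v=[-4.0000 0.0000 2.0000 2.0000]
Step 6: x=[4.0000 7.0000 13.0000 18.0000] v=[4.0000 -2.0000 0.0000 2.0000]
Step 7: x=[5.0000 9.0000 12.0000 18.0000] v=[2.0000 4.0000 -2.0000 0.0000]
Step 8: x=[5.0000 10.0000 14.0000 16.0000] v=[0.0000 2.0000 4.0000 -4.0000]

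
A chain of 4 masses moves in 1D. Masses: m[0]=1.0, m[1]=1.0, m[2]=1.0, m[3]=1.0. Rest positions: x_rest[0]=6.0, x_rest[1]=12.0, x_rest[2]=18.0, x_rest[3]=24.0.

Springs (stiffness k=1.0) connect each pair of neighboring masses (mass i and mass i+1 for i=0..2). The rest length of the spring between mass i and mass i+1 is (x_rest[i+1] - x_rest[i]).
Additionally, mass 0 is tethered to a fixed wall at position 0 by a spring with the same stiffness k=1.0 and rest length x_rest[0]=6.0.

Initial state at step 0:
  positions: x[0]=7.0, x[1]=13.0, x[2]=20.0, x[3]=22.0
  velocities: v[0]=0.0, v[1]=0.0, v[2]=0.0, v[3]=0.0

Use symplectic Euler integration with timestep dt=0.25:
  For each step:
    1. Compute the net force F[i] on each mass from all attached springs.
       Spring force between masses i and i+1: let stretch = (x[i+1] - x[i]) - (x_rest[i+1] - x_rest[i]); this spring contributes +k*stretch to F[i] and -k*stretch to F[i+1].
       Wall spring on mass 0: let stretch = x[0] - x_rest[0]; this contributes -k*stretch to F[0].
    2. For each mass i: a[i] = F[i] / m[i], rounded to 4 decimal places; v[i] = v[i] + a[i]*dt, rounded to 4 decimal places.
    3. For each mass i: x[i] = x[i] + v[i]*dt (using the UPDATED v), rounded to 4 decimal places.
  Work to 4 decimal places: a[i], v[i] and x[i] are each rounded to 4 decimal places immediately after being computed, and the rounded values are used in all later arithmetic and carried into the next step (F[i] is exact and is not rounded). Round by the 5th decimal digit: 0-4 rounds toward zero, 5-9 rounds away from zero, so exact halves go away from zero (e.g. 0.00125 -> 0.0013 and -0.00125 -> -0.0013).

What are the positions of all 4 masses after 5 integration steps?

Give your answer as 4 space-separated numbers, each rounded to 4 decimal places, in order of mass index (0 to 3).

Step 0: x=[7.0000 13.0000 20.0000 22.0000] v=[0.0000 0.0000 0.0000 0.0000]
Step 1: x=[6.9375 13.0625 19.6875 22.2500] v=[-0.2500 0.2500 -1.2500 1.0000]
Step 2: x=[6.8242 13.1563 19.1211 22.7149] v=[-0.4531 0.3750 -2.2656 1.8594]
Step 3: x=[6.6802 13.2271 18.4065 23.3302] v=[-0.5761 0.2832 -2.8584 2.4610]
Step 4: x=[6.5279 13.2124 17.6759 24.0127] v=[-0.6094 -0.0587 -2.9223 2.7301]
Step 5: x=[6.3853 13.0589 17.0624 24.6742] v=[-0.5703 -0.6140 -2.4540 2.6459]

Answer: 6.3853 13.0589 17.0624 24.6742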